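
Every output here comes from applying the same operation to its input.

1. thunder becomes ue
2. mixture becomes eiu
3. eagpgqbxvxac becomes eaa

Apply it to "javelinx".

aei

What's happening: move the last character to the front, then keep only the vowels.
"javelinx" → "xjavelin" → "aei".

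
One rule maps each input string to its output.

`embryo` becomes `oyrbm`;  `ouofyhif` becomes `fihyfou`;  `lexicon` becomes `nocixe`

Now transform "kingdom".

In each case the input is transformed by: delete the first character, then reverse the string.
Working it through for "kingdom": intermediate "ingdom", final "modgni".

modgni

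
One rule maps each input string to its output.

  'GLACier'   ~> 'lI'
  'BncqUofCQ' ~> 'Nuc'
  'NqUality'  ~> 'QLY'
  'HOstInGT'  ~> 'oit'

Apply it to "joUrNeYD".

Each output is the input with this applied: flip the case of every letter, then keep one character in every 3, starting at position 2 (positions 2nd, 5th, 8th, ...).
Working it through for "joUrNeYD": intermediate "JOuRnEyd", final "Ond".
(Check on "GLACier": → "glacIER" → "lI" ✓)

Ond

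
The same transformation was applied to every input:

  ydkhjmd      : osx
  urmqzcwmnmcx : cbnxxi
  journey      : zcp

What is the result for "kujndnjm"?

fyyx

The pattern: shift every letter 11 places forward in the alphabet (wrapping around), then keep every other character starting from the second (positions 2nd, 4th, 6th, ...).
For "kujndnjm", step one produces "vfuyoyux"; step two turns that into "fyyx".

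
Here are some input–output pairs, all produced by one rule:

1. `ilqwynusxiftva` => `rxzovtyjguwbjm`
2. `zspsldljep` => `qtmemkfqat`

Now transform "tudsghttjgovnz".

ethiuukhpwoauv

Rule — move the first 2 characters to the end (rotate left by 2), then shift every letter 1 place forward in the alphabet (wrapping around).
Applying both steps to "tudsghttjgovnz": "dsghttjgovnztu", then "ethiuukhpwoauv".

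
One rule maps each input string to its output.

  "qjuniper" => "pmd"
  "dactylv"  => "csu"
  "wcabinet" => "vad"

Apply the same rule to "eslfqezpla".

deyz

The pattern: shift every letter 1 place backward in the alphabet (wrapping around), then keep one character in every 3, starting at position 1 (positions 1st, 4th, 7th, ...).
Applying both steps to "eslfqezpla": "drkepdyokz", then "deyz".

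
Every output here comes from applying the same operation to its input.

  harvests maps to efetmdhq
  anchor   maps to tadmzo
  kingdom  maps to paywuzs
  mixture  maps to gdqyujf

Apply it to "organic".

zuoadsm

Each output is the input with this applied: shift every letter 12 places forward in the alphabet (wrapping around), then move the last 3 characters to the front (rotate right by 3).
On "organic": the first step gives "adsmzuo", and the second then gives "zuoadsm".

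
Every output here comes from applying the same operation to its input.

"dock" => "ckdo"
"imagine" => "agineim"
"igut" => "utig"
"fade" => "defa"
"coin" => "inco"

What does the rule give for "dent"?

ntde

In each case the input is transformed by: move the first 2 characters to the end (rotate left by 2).
For "dent" the result is "ntde".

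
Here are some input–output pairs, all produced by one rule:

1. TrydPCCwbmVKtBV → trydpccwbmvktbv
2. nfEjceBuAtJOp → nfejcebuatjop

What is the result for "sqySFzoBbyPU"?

sqysfzobbypu

The transformation: convert every letter to lowercase.
"sqySFzoBbyPU" → "sqysfzobbypu".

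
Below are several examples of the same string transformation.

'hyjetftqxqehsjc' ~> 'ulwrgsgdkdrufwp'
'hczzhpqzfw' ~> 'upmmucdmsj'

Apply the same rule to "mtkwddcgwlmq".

Looking at the pairs, the operation is to shift every letter 13 places forward in the alphabet (wrapping around) — i.e. ROT13.
On "mtkwddcgwlmq" that produces "zgxjqqptjyzd".

zgxjqqptjyzd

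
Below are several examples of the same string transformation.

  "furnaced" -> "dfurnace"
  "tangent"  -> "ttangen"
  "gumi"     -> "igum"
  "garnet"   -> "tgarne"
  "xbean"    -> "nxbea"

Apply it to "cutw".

What's happening: move the last character to the front.
For "cutw" the result is "wcut".

wcut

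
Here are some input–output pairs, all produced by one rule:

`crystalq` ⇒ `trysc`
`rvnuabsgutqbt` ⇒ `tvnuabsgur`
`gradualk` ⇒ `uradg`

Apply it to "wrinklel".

krinw

The pattern: delete the last 3 characters, then swap the first and last characters.
For "wrinklel", step one produces "wrink"; step two turns that into "krinw".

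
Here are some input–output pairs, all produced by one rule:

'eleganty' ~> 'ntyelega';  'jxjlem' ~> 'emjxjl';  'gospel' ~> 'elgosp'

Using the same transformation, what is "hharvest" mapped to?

What's happening: swap the front and back halves of the string, then move the first character to the end.
For "hharvest", step one produces "vesthhar"; step two turns that into "esthharv".

esthharv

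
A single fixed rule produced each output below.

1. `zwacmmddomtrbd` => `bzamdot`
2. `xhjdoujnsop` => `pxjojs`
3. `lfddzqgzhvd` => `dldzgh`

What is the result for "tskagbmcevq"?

qtkgme

Rule — keep every other character starting from the first (positions 1st, 3rd, 5th, ...), then move the last character to the front.
Starting from "tskagbmcevq": after the first operation, "tkgmeq"; after the second, "qtkgme".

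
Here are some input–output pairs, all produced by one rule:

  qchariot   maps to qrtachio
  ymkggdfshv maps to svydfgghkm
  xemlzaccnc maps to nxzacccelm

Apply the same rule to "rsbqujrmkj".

rsubjjkmqr

The rule is to sort the characters into alphabetical order, then move the last 3 characters to the front (rotate right by 3).
For "rsbqujrmkj", step one produces "bjjkmqrrsu"; step two turns that into "rsubjjkmqr".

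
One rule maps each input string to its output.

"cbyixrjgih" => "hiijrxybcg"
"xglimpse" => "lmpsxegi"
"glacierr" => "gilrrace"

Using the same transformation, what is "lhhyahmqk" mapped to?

What's happening: sort the characters into alphabetical order, then move the first 3 characters to the end (rotate left by 3).
On "lhhyahmqk": the first step gives "ahhhklmqy", and the second then gives "hklmqyahh".

hklmqyahh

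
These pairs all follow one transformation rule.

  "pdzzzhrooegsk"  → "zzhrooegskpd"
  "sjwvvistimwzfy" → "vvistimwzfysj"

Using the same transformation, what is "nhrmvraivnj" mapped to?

What's happening: move the first 3 characters to the end (rotate left by 3), then delete the last character.
For "nhrmvraivnj", step one produces "mvraivnjnhr"; step two turns that into "mvraivnjnh".

mvraivnjnh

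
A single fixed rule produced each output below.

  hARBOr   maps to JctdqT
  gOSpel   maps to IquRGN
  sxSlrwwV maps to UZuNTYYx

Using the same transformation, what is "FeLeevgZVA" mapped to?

Looking at the pairs, the operation is to flip the case of every letter, then shift every letter 2 places forward in the alphabet (wrapping around).
Doing the same to "FeLeevgZVA": "hGnGGXIbxc".
(Check on "gOSpel": → "GosPEL" → "IquRGN" ✓)

hGnGGXIbxc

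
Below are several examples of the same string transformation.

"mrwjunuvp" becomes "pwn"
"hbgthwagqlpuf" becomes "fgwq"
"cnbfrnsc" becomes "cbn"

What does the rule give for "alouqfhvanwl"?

What's happening: move the last 2 characters to the front (rotate right by 2), then keep one character in every 3, starting at position 2 (positions 2nd, 5th, 8th, ...).
"alouqfhvanwl" → "wlalouqfhvan" → "lofa".

lofa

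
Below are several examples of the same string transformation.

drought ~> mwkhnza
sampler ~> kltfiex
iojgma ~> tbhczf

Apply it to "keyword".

In each case the input is transformed by: shift every letter 7 places backward in the alphabet (wrapping around), then move the last character to the front.
Working it through for "keyword": intermediate "dxrphkw", final "wdxrphk".

wdxrphk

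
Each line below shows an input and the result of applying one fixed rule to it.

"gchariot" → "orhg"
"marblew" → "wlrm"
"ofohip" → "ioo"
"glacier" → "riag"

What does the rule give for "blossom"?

msob

The pattern: keep every other character starting from the first (positions 1st, 3rd, 5th, ...), then reverse the string.
Applying that to "blossom" gives "msob".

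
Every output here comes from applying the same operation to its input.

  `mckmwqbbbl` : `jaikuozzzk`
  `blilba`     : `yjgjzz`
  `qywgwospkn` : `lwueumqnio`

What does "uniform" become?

klgdmps

In each case the input is transformed by: shift every letter 2 places backward in the alphabet (wrapping around), then swap the first and last characters.
For "uniform", step one produces "slgdmpk"; step two turns that into "klgdmps".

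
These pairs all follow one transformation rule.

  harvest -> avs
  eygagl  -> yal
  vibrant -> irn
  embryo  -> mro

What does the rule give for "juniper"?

uie

The transformation: keep every other character starting from the second (positions 2nd, 4th, 6th, ...).
So "juniper" becomes "uie".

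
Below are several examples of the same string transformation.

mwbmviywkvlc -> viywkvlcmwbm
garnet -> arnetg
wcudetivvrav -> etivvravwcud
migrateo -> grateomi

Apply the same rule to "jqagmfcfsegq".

mfcfsegqjqag

Each output is the input with this applied: swap the front and back halves of the string, then move the last 2 characters to the front (rotate right by 2).
Applying that to "jqagmfcfsegq" gives "mfcfsegqjqag".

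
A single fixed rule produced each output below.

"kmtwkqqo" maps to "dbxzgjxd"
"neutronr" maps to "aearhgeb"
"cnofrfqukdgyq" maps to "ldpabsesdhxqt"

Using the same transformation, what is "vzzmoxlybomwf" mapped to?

The transformation: move the last 2 characters to the front (rotate right by 2), then shift every letter 13 places forward in the alphabet (wrapping around) — i.e. ROT13.
On "vzzmoxlybomwf": the first step gives "wfvzzmoxlybom", and the second then gives "jsimmzbkylobz".

jsimmzbkylobz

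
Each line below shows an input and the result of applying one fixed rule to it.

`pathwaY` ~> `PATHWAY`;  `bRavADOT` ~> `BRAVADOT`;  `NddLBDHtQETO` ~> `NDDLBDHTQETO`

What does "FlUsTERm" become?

In each case the input is transformed by: convert every letter to uppercase.
Doing the same to "FlUsTERm": "FLUSTERM".

FLUSTERM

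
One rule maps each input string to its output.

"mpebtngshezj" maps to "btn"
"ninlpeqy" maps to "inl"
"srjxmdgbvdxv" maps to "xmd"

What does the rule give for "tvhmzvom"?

vhm

Each output is the input with this applied: swap the front and back halves of the string, then keep only the last 3 characters.
Working it through for "tvhmzvom": intermediate "zvomtvhm", final "vhm".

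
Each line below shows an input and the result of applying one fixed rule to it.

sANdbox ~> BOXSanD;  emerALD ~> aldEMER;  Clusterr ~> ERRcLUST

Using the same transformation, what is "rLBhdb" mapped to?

HDBRlb

The rule is to flip the case of every letter, then move the last 3 characters to the front (rotate right by 3).
Working it through for "rLBhdb": intermediate "RlbHDB", final "HDBRlb".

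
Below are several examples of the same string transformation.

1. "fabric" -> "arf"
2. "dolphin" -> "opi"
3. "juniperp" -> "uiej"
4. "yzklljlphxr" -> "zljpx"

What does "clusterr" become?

The pattern: swap the first and last characters, then keep every other character starting from the second (positions 2nd, 4th, 6th, ...).
Working it through for "clusterr": intermediate "rlusterc", final "lsec".

lsec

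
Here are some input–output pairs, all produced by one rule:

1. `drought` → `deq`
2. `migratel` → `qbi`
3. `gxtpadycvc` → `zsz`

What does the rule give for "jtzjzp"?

What's happening: shift every letter 3 places backward in the alphabet (wrapping around), then keep only the last 3 characters.
On "jtzjzp" that produces "gwm".

gwm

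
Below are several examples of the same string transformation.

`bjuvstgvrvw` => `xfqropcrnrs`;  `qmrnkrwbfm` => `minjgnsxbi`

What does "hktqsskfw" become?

Each output is the input with this applied: shift every letter 4 places backward in the alphabet (wrapping around).
"hktqsskfw" → "dgpmoogbs".

dgpmoogbs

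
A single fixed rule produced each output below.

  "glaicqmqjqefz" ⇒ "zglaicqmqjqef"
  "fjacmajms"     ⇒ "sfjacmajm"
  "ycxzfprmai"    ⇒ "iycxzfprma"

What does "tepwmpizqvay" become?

ytepwmpizqva

The pattern: move the last character to the front.
For "tepwmpizqvay" the result is "ytepwmpizqva".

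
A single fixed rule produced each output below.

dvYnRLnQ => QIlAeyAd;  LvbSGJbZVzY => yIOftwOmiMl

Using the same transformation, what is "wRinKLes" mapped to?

JeVAxyRF

The rule is to shift every letter 13 places forward in the alphabet (wrapping around) — i.e. ROT13, then flip the case of every letter.
On "wRinKLes": the first step gives "jEvaXYrf", and the second then gives "JeVAxyRF".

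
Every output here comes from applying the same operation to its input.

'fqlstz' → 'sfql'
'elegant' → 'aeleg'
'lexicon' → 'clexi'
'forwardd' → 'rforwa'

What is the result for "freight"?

gfrei

In each case the input is transformed by: delete the last 2 characters, then move the last character to the front.
Starting from "freight": after the first operation, "freig"; after the second, "gfrei".
(Check on "elegant": → "elega" → "aeleg" ✓)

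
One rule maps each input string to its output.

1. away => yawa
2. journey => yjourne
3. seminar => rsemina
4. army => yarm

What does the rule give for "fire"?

What's happening: move the last character to the front.
Applying that to "fire" gives "efir".

efir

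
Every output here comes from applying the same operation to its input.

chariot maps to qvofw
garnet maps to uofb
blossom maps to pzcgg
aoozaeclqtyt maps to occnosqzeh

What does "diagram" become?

Each output is the input with this applied: shift every letter 12 places backward in the alphabet (wrapping around), then delete the last 2 characters.
"diagram" → "rwouf".

rwouf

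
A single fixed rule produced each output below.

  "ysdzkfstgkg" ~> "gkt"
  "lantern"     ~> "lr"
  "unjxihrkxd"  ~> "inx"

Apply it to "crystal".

lt

Rule — sort the characters into alphabetical order, then keep one character in every 3, starting at position 3 (positions 3rd, 6th, 9th, ...).
For "crystal" the result is "lt".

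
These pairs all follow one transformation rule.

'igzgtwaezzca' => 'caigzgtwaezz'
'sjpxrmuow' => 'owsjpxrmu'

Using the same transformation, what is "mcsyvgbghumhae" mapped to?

aemcsyvgbghumh

Each output is the input with this applied: move the last 2 characters to the front (rotate right by 2).
"mcsyvgbghumhae" → "aemcsyvgbghumh".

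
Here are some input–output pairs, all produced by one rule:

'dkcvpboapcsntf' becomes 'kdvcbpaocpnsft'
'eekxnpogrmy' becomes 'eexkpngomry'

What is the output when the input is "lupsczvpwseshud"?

ulspzcpvswseuhd

Each output is the input with this applied: swap each adjacent pair of characters (1↔2, 3↔4, ...).
Doing the same to "lupsczvpwseshud": "ulspzcpvswseuhd".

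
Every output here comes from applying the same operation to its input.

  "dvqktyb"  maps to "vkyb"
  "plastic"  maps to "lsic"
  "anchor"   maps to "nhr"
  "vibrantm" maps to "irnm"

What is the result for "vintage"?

itge

In each case the input is transformed by: swap each adjacent pair of characters (1↔2, 3↔4, ...), then keep every other character starting from the first (positions 1st, 3rd, 5th, ...).
On "vintage": the first step gives "ivtngae", and the second then gives "itge".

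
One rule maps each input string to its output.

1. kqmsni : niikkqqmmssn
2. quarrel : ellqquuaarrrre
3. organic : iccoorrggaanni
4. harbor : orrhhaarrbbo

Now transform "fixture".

reeffiixxttuur

In each case the input is transformed by: double every character, then move the last 3 characters to the front (rotate right by 3).
Doing the same to "fixture": "reeffiixxttuur".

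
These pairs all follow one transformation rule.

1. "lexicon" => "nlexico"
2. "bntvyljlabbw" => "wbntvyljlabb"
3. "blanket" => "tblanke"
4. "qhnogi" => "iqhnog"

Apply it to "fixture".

efixtur

The pattern: move the last character to the front.
For "fixture" the result is "efixtur".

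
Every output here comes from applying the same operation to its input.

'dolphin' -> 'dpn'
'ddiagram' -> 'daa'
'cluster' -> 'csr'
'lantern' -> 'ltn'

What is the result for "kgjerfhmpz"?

kehz

The transformation: keep one character in every 3, starting at position 1 (positions 1st, 4th, 7th, ...).
For "kgjerfhmpz" the result is "kehz".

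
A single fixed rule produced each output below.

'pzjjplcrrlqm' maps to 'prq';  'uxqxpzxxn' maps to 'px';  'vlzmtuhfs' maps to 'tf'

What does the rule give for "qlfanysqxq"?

Looking at the pairs, the operation is to delete the first 2 characters, then keep one character in every 3, starting at position 3 (positions 3rd, 6th, 9th, ...).
"qlfanysqxq" → "nq".

nq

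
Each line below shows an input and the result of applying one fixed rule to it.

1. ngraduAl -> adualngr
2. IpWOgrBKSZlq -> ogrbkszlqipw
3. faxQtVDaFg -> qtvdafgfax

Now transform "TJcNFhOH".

nfhohtjc

What's happening: move the first 3 characters to the end (rotate left by 3), then convert every letter to lowercase.
So "TJcNFhOH" becomes "nfhohtjc".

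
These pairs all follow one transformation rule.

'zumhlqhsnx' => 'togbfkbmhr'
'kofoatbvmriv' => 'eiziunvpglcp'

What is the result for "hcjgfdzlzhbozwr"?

Each output is the input with this applied: shift every letter 6 places backward in the alphabet (wrapping around).
Applying that to "hcjgfdzlzhbozwr" gives "bwdazxtftbvitql".

bwdazxtftbvitql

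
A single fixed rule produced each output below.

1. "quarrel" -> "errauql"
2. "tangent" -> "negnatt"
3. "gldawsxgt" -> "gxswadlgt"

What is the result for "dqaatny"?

ntaaqdy

Each output is the input with this applied: move the last character to the front, then reverse the string.
For "dqaatny", step one produces "ydqaatn"; step two turns that into "ntaaqdy".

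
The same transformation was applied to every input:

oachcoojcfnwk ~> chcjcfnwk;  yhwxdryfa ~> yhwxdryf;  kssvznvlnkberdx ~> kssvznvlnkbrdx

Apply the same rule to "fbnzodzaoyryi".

fbnzdzyry

Each output is the input with this applied: remove every vowel.
"fbnzodzaoyryi" → "fbnzdzyry".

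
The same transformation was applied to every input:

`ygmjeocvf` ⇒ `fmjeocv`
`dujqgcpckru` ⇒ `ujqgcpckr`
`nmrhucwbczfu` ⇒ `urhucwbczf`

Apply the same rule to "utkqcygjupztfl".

Each output is the input with this applied: delete the first 2 characters, then move the last character to the front.
Applying both steps to "utkqcygjupztfl": "kqcygjupztfl", then "lkqcygjupztf".

lkqcygjupztf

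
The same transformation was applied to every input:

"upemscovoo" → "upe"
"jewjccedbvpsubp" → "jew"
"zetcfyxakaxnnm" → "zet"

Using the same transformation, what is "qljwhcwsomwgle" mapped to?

qlj

The rule is to keep only the first 3 characters.
So "qljwhcwsomwgle" becomes "qlj".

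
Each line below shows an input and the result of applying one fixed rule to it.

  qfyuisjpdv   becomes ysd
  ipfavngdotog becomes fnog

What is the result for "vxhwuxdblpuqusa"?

The pattern: keep one character in every 3, starting at position 3 (positions 3rd, 6th, 9th, ...).
"vxhwuxdblpuqusa" → "hxlqa".

hxlqa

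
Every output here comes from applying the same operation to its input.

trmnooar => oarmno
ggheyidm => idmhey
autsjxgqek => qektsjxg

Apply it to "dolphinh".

Each output is the input with this applied: delete the first 2 characters, then move the last 3 characters to the front (rotate right by 3).
Applying both steps to "dolphinh": "lphinh", then "inhlph".
(Check on "autsjxgqek": → "tsjxgqek" → "qektsjxg" ✓)

inhlph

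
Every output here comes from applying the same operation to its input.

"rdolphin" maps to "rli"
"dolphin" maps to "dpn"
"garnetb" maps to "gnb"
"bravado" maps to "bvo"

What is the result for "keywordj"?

kwd

The pattern: keep one character in every 3, starting at position 1 (positions 1st, 4th, 7th, ...).
"keywordj" → "kwd".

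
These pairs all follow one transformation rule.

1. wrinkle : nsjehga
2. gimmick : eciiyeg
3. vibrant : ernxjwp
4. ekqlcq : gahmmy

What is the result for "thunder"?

What's happening: swap each adjacent pair of characters (1↔2, 3↔4, ...), then shift every letter 4 places backward in the alphabet (wrapping around).
On "thunder": the first step gives "htnuedr", and the second then gives "dpjqazn".

dpjqazn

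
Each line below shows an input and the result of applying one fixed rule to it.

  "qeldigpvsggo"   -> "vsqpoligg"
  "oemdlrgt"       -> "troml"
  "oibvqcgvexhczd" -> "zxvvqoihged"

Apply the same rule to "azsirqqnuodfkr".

The transformation: sort the characters into reverse alphabetical order, then delete the last 3 characters.
So "azsirqqnuodfkr" becomes "zusrrqqonki".

zusrrqqonki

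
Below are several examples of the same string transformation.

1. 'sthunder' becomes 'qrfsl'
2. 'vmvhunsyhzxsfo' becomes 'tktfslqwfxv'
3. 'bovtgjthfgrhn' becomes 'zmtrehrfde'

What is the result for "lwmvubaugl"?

juktszy

Looking at the pairs, the operation is to shift every letter 2 places backward in the alphabet (wrapping around), then delete the last 3 characters.
"lwmvubaugl" → "juktszysej" → "juktszy".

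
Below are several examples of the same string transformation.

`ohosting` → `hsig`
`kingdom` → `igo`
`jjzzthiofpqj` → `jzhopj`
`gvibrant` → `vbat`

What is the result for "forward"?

The transformation: keep every other character starting from the second (positions 2nd, 4th, 6th, ...).
So "forward" becomes "owr".

owr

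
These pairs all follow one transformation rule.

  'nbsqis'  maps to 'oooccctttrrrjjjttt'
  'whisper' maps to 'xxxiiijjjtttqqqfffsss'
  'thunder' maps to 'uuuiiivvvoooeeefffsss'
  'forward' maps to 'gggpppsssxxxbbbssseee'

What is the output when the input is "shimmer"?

Looking at the pairs, the operation is to shift every letter 1 place forward in the alphabet (wrapping around), then repeat every character 3 times.
Starting from "shimmer": after the first operation, "tijnnfs"; after the second, "tttiiijjjnnnnnnfffsss".

tttiiijjjnnnnnnfffsss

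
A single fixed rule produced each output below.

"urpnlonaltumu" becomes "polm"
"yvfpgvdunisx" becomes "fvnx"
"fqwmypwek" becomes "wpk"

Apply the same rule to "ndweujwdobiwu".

wjow

What's happening: keep one character in every 3, starting at position 3 (positions 3rd, 6th, 9th, ...).
On "ndweujwdobiwu" that produces "wjow".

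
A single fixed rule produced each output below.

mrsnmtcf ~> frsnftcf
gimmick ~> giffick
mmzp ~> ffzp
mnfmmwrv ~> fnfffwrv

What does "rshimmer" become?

rshiffer

Looking at the pairs, the operation is to replace every "m" with "f".
On "rshimmer" that produces "rshiffer".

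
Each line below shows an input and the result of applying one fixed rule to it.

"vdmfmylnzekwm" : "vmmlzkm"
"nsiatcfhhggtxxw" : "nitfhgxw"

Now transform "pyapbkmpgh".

Looking at the pairs, the operation is to keep every other character starting from the first (positions 1st, 3rd, 5th, ...).
"pyapbkmpgh" → "pabmg".

pabmg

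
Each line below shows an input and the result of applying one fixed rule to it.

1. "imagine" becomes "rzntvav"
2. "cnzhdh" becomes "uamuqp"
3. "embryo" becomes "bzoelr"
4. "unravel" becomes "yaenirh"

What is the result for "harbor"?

eneobu

What's happening: shift every letter 13 places forward in the alphabet (wrapping around) — i.e. ROT13, then swap the first and last characters.
So "harbor" becomes "eneobu".
(Check on "embryo": → "rzoelb" → "bzoelr" ✓)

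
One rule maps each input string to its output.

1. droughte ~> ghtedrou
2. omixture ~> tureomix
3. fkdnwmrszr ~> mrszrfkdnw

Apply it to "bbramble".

mblebbra

Rule — swap the front and back halves of the string.
So "bbramble" becomes "mblebbra".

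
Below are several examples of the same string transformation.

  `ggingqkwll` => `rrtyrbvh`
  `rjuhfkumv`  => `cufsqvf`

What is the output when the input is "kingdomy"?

vtyroz

Each output is the input with this applied: shift every letter 11 places forward in the alphabet (wrapping around), then delete the last 2 characters.
Applying both steps to "kingdomy": "vtyrozxj", then "vtyroz".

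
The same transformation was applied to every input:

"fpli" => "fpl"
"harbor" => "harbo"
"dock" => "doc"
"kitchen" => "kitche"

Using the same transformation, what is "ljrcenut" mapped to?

The transformation: delete the last character.
So "ljrcenut" becomes "ljrcenu".

ljrcenu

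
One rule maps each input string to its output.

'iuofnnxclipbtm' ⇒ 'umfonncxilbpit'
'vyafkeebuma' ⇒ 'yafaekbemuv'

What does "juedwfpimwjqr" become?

The transformation: swap the first and last characters, then swap each adjacent pair of characters (1↔2, 3↔4, ...).
Applying both steps to "juedwfpimwjqr": "ruedwfpimwjqj", then "urdefwipwmqjj".

urdefwipwmqjj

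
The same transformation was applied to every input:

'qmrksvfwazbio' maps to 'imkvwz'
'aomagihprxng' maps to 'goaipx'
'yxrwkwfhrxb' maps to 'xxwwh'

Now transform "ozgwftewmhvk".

kzwtwh

The rule is to keep every other character starting from the second (positions 2nd, 4th, 6th, ...), then move the last character to the front.
On "ozgwftewmhvk" that produces "kzwtwh".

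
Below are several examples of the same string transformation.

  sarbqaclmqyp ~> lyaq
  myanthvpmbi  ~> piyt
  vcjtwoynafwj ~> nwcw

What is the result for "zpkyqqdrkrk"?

rkpq

Each output is the input with this applied: keep one character in every 3, starting at position 2 (positions 2nd, 5th, 8th, ...), then move the first 2 characters to the end (rotate left by 2).
For "zpkyqqdrkrk", step one produces "pqrk"; step two turns that into "rkpq".
(Check on "myanthvpmbi": → "ytpi" → "piyt" ✓)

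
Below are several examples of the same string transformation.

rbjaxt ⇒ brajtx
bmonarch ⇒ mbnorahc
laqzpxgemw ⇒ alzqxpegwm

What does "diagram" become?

Looking at the pairs, the operation is to swap each adjacent pair of characters (1↔2, 3↔4, ...).
Doing the same to "diagram": "idgaarm".

idgaarm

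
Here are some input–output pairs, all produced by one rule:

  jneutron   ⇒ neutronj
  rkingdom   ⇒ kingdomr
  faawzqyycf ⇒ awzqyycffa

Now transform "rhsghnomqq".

sghnomqqrh

Rule — move the last 3 characters to the front (rotate right by 3), then swap the front and back halves of the string.
So "rhsghnomqq" becomes "sghnomqqrh".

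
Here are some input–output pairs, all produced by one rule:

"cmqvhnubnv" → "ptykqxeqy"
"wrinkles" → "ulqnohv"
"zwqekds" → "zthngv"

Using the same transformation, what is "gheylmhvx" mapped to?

The transformation: shift every letter 3 places forward in the alphabet (wrapping around), then delete the first character.
On "gheylmhvx": the first step gives "jkhbopkya", and the second then gives "khbopkya".

khbopkya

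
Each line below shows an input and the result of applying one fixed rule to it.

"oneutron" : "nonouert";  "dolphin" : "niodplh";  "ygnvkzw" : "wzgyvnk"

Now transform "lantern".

nraltne

The transformation: move the last 2 characters to the front (rotate right by 2), then swap each adjacent pair of characters (1↔2, 3↔4, ...).
"lantern" → "rnlante" → "nraltne".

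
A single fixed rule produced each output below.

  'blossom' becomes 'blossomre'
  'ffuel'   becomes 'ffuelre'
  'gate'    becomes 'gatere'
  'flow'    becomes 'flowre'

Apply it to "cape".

capere

The pattern: append "re".
On "cape" that produces "capere".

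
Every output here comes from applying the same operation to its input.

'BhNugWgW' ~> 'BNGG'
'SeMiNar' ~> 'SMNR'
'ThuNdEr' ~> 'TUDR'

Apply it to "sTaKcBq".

SACQ

Each output is the input with this applied: keep every other character starting from the first (positions 1st, 3rd, 5th, ...), then convert every letter to uppercase.
Applying both steps to "sTaKcBq": "sacq", then "SACQ".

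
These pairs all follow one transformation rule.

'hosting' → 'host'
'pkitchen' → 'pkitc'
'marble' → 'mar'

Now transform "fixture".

The rule is to delete the last 3 characters.
On "fixture" that produces "fixt".

fixt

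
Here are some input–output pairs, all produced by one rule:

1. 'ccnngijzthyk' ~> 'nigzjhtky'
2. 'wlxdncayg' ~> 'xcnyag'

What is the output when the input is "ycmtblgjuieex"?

mlbjgiueex

Rule — swap each adjacent pair of characters (1↔2, 3↔4, ...), then delete the first 3 characters.
Working it through for "ycmtblgjuieex": intermediate "cytmlbjgiueex", final "mlbjgiueex".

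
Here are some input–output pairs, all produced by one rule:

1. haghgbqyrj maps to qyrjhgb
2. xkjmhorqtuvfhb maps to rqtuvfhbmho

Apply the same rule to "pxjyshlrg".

lrgysh

The rule is to delete the first 3 characters, then move the first 3 characters to the end (rotate left by 3).
Starting from "pxjyshlrg": after the first operation, "yshlrg"; after the second, "lrgysh".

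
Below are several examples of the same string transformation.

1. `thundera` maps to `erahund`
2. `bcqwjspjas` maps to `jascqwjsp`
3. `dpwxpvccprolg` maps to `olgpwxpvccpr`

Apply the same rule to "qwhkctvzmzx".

mzxwhkctvz

The rule is to delete the first character, then move the last 3 characters to the front (rotate right by 3).
"qwhkctvzmzx" → "whkctvzmzx" → "mzxwhkctvz".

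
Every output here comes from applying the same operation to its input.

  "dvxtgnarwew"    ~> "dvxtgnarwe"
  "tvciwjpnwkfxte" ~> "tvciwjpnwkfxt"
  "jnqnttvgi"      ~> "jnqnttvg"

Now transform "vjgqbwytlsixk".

What's happening: delete the last character.
Applying that to "vjgqbwytlsixk" gives "vjgqbwytlsix".

vjgqbwytlsix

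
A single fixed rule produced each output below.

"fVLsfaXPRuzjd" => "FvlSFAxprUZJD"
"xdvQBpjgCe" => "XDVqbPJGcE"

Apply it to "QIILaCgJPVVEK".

qiilAcGjpvvek

Rule — flip the case of every letter.
"QIILaCgJPVVEK" → "qiilAcGjpvvek".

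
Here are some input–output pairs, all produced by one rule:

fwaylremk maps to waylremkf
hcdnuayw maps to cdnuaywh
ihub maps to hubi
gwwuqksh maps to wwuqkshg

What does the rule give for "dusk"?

uskd

Each output is the input with this applied: move the first character to the end.
Doing the same to "dusk": "uskd".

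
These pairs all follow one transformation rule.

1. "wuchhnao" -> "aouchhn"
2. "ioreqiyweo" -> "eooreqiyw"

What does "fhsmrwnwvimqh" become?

qhhsmrwnwvim

The rule is to delete the first character, then move the last 2 characters to the front (rotate right by 2).
Working it through for "fhsmrwnwvimqh": intermediate "hsmrwnwvimqh", final "qhhsmrwnwvim".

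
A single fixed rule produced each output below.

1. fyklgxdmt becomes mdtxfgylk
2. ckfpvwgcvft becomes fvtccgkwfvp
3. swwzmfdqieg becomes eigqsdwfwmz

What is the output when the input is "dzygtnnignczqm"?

The rule is to move the last 2 characters to the front (rotate right by 2), then take characters alternately from the front and the back (1st, last, 2nd, 2nd-last, ...).
Working it through for "dzygtnnignczqm": intermediate "qmdzygtnnigncz", final "qzmcdnzgyigntn".
(Check on "swwzmfdqieg": → "egswwzmfdqi" → "eigqsdwfwmz" ✓)

qzmcdnzgyigntn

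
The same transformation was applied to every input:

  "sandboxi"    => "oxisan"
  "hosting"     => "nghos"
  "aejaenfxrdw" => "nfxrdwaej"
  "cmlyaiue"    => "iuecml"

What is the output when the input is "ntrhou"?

What's happening: move the first 3 characters to the end (rotate left by 3), then delete the first 2 characters.
For "ntrhou", step one produces "hountr"; step two turns that into "untr".
(Check on "aejaenfxrdw": → "aenfxrdwaej" → "nfxrdwaej" ✓)

untr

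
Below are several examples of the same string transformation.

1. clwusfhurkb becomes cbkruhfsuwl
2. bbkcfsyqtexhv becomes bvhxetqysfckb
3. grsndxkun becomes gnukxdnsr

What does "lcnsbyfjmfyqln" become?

Each output is the input with this applied: reverse the string, then move the last character to the front.
"lcnsbyfjmfyqln" → "nlqyfmjfybsncl" → "lnlqyfmjfybsnc".

lnlqyfmjfybsnc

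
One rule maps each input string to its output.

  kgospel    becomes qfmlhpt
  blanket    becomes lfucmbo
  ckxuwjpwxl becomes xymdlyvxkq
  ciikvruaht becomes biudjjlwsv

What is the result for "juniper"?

qfskvoj

In each case the input is transformed by: shift every letter 1 place forward in the alphabet (wrapping around), then move the last 3 characters to the front (rotate right by 3).
Starting from "juniper": after the first operation, "kvojqfs"; after the second, "qfskvoj".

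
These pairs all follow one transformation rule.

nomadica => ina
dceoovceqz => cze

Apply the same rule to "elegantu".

neg

The rule is to swap the front and back halves of the string, then keep one character in every 3, starting at position 2 (positions 2nd, 5th, 8th, ...).
Doing the same to "elegantu": "neg".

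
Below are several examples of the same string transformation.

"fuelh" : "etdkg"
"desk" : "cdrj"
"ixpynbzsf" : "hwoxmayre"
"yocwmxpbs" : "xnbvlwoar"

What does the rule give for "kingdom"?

What's happening: shift every letter 1 place backward in the alphabet (wrapping around).
Doing the same to "kingdom": "jhmfcnl".

jhmfcnl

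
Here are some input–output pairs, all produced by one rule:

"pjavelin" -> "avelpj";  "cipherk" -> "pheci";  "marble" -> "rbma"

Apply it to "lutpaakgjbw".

tpaakgjlu

Looking at the pairs, the operation is to delete the last 2 characters, then move the first 2 characters to the end (rotate left by 2).
"lutpaakgjbw" → "tpaakgjlu".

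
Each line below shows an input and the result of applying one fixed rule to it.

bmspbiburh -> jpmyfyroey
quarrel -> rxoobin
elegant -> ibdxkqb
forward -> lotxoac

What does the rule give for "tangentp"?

Each output is the input with this applied: move the first character to the end, then shift every letter 3 places backward in the alphabet (wrapping around).
Working it through for "tangentp": intermediate "angentpt", final "xkdbkqmq".
(Check on "forward": → "orwardf" → "lotxoac" ✓)

xkdbkqmq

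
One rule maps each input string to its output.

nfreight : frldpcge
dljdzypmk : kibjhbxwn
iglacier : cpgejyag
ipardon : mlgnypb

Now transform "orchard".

In each case the input is transformed by: move the last 2 characters to the front (rotate right by 2), then shift every letter 2 places backward in the alphabet (wrapping around).
Starting from "orchard": after the first operation, "rdorcha"; after the second, "pbmpafy".

pbmpafy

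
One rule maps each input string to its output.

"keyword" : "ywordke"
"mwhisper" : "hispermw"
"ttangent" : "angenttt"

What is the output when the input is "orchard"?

The pattern: move the first 2 characters to the end (rotate left by 2).
For "orchard" the result is "chardor".

chardor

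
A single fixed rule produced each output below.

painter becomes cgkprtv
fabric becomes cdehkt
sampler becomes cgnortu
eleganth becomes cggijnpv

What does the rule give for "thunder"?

The transformation: sort the characters into alphabetical order, then shift every letter 2 places forward in the alphabet (wrapping around).
Applying both steps to "thunder": "dehnrtu", then "fgjptvw".

fgjptvw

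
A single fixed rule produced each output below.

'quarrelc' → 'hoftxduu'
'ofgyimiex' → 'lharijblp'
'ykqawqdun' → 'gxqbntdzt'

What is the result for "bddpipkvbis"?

elveggslsny

The rule is to shift every letter 3 places forward in the alphabet (wrapping around), then move the last 3 characters to the front (rotate right by 3).
Applying that to "bddpipkvbis" gives "elveggslsny".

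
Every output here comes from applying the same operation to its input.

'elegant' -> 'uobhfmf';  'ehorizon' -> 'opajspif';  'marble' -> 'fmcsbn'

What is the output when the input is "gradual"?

Each output is the input with this applied: shift every letter 1 place forward in the alphabet (wrapping around), then reverse the string.
Applying both steps to "gradual": "hsbevbm", then "mbvebsh".

mbvebsh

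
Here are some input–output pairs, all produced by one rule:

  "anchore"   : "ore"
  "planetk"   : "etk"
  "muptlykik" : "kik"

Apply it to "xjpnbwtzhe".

Rule — keep only the last 3 characters.
On "xjpnbwtzhe" that produces "zhe".

zhe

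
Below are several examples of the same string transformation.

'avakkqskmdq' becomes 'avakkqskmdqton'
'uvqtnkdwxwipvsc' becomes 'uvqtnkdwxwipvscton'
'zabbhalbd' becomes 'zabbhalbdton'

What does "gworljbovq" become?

Looking at the pairs, the operation is to append "ton".
Doing the same to "gworljbovq": "gworljbovqton".

gworljbovqton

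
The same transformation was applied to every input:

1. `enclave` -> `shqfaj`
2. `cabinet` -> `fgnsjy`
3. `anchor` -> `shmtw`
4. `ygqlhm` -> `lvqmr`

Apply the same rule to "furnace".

zwsfhj

In each case the input is transformed by: shift every letter 5 places forward in the alphabet (wrapping around), then delete the first character.
Working it through for "furnace": intermediate "kzwsfhj", final "zwsfhj".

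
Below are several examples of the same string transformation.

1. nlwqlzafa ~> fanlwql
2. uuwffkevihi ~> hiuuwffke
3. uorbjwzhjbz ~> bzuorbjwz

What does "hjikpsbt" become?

bthjik

What's happening: move the last 2 characters to the front (rotate right by 2), then delete the last 2 characters.
"hjikpsbt" → "bthjikps" → "bthjik".
(Check on "uorbjwzhjbz": → "bzuorbjwzhj" → "bzuorbjwz" ✓)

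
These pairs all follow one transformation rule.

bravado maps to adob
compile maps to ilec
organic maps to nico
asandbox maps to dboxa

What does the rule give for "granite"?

In each case the input is transformed by: move the first character to the end, then delete the first 3 characters.
"granite" → "raniteg" → "iteg".
(Check on "asandbox": → "sandboxa" → "dboxa" ✓)

iteg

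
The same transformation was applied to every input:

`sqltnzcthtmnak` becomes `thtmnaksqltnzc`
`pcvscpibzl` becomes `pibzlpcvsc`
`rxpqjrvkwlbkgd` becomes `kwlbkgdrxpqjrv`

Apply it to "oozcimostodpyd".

The pattern: swap the front and back halves of the string.
So "oozcimostodpyd" becomes "stodpydoozcimo".

stodpydoozcimo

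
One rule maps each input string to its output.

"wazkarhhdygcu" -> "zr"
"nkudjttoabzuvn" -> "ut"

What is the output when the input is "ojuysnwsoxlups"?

In each case the input is transformed by: keep one character in every 3, starting at position 3 (positions 3rd, 6th, 9th, ...), then delete the last 2 characters.
Applying both steps to "ojuysnwsoxlups": "unou", then "un".

un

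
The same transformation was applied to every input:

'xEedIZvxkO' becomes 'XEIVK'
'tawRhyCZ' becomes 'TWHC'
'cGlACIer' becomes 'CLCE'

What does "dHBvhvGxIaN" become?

DBHGIN

Rule — keep every other character starting from the first (positions 1st, 3rd, 5th, ...), then convert every letter to uppercase.
For "dHBvhvGxIaN", step one produces "dBhGIN"; step two turns that into "DBHGIN".
(Check on "xEedIZvxkO": → "xeIvk" → "XEIVK" ✓)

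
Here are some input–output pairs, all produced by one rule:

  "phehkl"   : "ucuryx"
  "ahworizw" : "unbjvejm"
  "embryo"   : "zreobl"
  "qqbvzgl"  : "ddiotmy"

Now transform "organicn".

Each output is the input with this applied: shift every letter 13 places forward in the alphabet (wrapping around) — i.e. ROT13, then swap each adjacent pair of characters (1↔2, 3↔4, ...).
Working it through for "organicn": intermediate "betnavpa", final "ebntvaap".

ebntvaap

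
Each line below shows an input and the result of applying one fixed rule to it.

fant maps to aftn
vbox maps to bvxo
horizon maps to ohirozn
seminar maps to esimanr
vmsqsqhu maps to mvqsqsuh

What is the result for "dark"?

adkr

Rule — swap each adjacent pair of characters (1↔2, 3↔4, ...).
On "dark" that produces "adkr".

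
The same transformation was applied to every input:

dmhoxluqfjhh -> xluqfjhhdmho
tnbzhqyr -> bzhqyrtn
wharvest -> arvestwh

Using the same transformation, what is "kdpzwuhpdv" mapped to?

Looking at the pairs, the operation is to swap the front and back halves of the string, then move the last 2 characters to the front (rotate right by 2).
Applying both steps to "kdpzwuhpdv": "uhpdvkdpzw", then "zwuhpdvkdp".

zwuhpdvkdp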